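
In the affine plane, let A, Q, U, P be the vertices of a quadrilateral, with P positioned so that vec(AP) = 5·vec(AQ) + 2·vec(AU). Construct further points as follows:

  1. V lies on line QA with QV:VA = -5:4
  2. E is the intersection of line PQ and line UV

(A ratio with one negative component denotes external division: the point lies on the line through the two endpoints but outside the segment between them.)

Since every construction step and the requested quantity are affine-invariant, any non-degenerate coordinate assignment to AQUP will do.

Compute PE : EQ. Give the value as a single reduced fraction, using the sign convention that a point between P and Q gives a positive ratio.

Assign A = (0, 0), Q = (1, 0), U = (0, 1), P = (5, 2) — the answer is frame-independent, so this choice is without loss of generality.
1. V lies on line QA with QV:VA = -5:4 ⇒ V = (-4, 0)
2. E is the intersection of line PQ and line UV ⇒ E = (6, 5/2)
E = P + t·(Q−P) with t = -1/4, so PE:EQ = t:(1−t) = -1/4:5/4

PE:EQ = -1/5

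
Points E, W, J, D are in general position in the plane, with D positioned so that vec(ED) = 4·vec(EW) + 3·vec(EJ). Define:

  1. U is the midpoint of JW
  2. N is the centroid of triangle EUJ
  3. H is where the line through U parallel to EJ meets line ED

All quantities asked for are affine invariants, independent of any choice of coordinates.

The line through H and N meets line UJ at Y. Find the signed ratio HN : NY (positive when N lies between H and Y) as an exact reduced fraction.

Choose coordinates E = (0, 0), W = (1, 0), J = (0, 1), D = (4, 3).
1. U is the midpoint of JW ⇒ U = (1/2, 1/2)
2. N is the centroid of triangle EUJ ⇒ N = (1/6, 1/2)
3. H is where the line through U parallel to EJ meets line ED ⇒ H = (1/2, 3/8)
line HN meets UJ at Y = (7/10, 3/10)
N = H + t·(Y−H) with t = -5/3, so HN:NY = -5/3:8/3

HN:NY = -5/8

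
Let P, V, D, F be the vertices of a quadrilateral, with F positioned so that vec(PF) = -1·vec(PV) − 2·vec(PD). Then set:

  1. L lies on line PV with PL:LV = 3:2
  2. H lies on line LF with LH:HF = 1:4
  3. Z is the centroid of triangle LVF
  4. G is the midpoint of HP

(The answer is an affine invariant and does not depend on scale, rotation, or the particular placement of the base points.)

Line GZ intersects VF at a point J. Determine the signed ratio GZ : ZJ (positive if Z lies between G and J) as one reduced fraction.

Choose coordinates P = (0, 0), V = (1, 0), D = (0, 1), F = (-1, -2).
1. L lies on line PV with PL:LV = 3:2 ⇒ L = (3/5, 0)
2. H lies on line LF with LH:HF = 1:4 ⇒ H = (7/25, -2/5)
3. Z is the centroid of triangle LVF ⇒ Z = (1/5, -2/3)
4. G is the midpoint of HP ⇒ G = (7/50, -1/5)
line GZ meets VF at J = (17/79, -62/79)
Z = G + t·(J−G) with t = 79/99, so GZ:ZJ = 79/99:20/99

GZ:ZJ = 79/20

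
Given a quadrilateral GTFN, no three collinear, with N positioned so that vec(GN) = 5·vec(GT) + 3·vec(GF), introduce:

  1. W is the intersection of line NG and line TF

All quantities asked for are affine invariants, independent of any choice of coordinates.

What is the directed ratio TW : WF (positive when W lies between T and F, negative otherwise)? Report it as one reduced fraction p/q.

TW:WF = 3/5

Set G = (0, 0), T = (1, 0), F = (0, 1), N = (5, 3); any affine frame gives the same invariant.
1. W is the intersection of line NG and line TF ⇒ W = (5/8, 3/8)
W = T + t·(F−T) with t = 3/8, so TW:WF = t:(1−t) = 3/8:5/8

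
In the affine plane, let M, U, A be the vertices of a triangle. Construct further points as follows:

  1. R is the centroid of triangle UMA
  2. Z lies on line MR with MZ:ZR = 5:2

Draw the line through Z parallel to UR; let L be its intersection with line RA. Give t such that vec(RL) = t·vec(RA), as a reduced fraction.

t = -2/7

Set M = (0, 0), U = (1, 0), A = (0, 1); any affine frame gives the same invariant.
1. R is the centroid of triangle UMA ⇒ R = (1/3, 1/3)
2. Z lies on line MR with MZ:ZR = 5:2 ⇒ Z = (5/21, 5/21)
through Z parallel to UR: direction (-2/3, 1/3); meets RA at L = (3/7, 1/7)
L = R + t·(A−R) with t = -2/7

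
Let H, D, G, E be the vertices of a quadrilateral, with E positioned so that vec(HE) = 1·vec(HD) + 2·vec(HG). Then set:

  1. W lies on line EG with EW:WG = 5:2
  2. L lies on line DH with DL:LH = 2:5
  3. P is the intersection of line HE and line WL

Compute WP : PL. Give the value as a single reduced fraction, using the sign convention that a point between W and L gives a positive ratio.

Set H = (0, 0), D = (1, 0), G = (0, 1), E = (1, 2); any affine frame gives the same invariant.
1. W lies on line EG with EW:WG = 5:2 ⇒ W = (2/7, 9/7)
2. L lies on line DH with DL:LH = 2:5 ⇒ L = (5/7, 0)
3. P is the intersection of line HE and line WL ⇒ P = (3/7, 6/7)
P = W + t·(L−W) with t = 1/3, so WP:PL = t:(1−t) = 1/3:2/3

WP:PL = 1/2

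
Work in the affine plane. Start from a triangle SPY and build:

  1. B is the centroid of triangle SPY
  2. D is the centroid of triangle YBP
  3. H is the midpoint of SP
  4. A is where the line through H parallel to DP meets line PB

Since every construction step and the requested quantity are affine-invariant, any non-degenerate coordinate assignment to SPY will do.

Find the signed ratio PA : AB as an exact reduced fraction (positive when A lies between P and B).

Choose coordinates S = (0, 0), P = (1, 0), Y = (0, 1).
1. B is the centroid of triangle SPY ⇒ B = (1/3, 1/3)
2. D is the centroid of triangle YBP ⇒ D = (4/9, 4/9)
3. H is the midpoint of SP ⇒ H = (1/2, 0)
4. A is where the line through H parallel to DP meets line PB ⇒ A = (-1/3, 2/3)
A = P + t·(B−P) with t = 2, so PA:AB = t:(1−t) = 2:-1

PA:AB = -2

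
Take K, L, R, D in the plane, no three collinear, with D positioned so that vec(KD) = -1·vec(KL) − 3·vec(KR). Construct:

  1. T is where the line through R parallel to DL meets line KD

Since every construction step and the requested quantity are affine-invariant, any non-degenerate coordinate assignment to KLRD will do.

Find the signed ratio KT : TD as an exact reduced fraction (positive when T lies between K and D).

KT:TD = -2/5

Assign K = (0, 0), L = (1, 0), R = (0, 1), D = (-1, -3) — the answer is frame-independent, so this choice is without loss of generality.
1. T is where the line through R parallel to DL meets line KD ⇒ T = (2/3, 2)
T = K + t·(D−K) with t = -2/3, so KT:TD = t:(1−t) = -2/3:5/3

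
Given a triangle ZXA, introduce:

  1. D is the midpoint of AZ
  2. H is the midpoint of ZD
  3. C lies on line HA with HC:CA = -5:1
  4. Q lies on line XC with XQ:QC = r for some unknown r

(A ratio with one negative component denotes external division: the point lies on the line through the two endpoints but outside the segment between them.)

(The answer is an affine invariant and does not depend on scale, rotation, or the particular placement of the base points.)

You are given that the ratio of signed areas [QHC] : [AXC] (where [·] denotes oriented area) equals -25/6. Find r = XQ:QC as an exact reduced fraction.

Assign Z = (0, 0), X = (1, 0), A = (0, 1) — the answer is frame-independent, so this choice is without loss of generality.
1. D is the midpoint of AZ ⇒ D = (0, 1/2)
2. H is the midpoint of ZD ⇒ H = (0, 1/4)
3. C lies on line HA with HC:CA = -5:1 ⇒ C = (0, 19/16)
4. With XQ:QC = r, write λ = r/(r+1) so Q = X + λ·(C−X); Q is affine-linear in λ
Every point depending on Q is an affine combination of Q and λ-independent points, so each such coordinate is linear in λ; the λ² term in each signed area is a multiple of (C−X)×(C−X) = 0, so 2·[QHC] and 2·[AXC] are each linear in λ. Evaluating at λ=0 and λ=1:
  2·[QHC] = 15/16·λ − 15/16,   2·[AXC] = 3/16
So [QHC]:[AXC] = (15/16·λ − 15/16) / (3/16). Setting this equal to -25/6:
  15/16·λ − 15/16 = -25/6·(3/16)  ⇒  λ = 1/6
Then r = λ/(1−λ) = (1/6)/(5/6) = 1/5. Check: with r = 1/5, Q = (5/6, 19/96) and [QHC]:[AXC] = -25/6 as required.

r = 1/5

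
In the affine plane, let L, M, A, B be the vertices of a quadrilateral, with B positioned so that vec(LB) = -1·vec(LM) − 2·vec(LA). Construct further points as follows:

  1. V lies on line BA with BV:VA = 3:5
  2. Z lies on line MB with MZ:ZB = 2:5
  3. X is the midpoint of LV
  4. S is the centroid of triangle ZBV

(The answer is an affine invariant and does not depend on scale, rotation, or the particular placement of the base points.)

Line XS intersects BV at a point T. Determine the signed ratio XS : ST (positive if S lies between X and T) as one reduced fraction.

Assign L = (0, 0), M = (1, 0), A = (0, 1), B = (-1, -2) — the answer is frame-independent, so this choice is without loss of generality.
1. V lies on line BA with BV:VA = 3:5 ⇒ V = (-5/8, -7/8)
2. Z lies on line MB with MZ:ZB = 2:5 ⇒ Z = (3/7, -4/7)
3. X is the midpoint of LV ⇒ X = (-5/16, -7/16)
4. S is the centroid of triangle ZBV ⇒ S = (-67/168, -193/168)
line XS meets BV at T = (-33/152, 53/152)
S = X + t·(T−X) with t = -19/21, so XS:ST = -19/21:40/21

XS:ST = -19/40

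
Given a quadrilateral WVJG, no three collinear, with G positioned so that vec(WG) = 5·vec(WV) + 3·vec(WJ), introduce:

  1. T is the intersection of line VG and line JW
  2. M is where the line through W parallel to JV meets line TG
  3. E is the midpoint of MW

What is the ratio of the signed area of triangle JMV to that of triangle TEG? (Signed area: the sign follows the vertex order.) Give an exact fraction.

[JMV]:[TEG] = -8/15

Work in coordinates with W = (0, 0), V = (1, 0), J = (0, 1), G = (5, 3).
1. T is the intersection of line VG and line JW ⇒ T = (0, -3/4)
2. M is where the line through W parallel to JV meets line TG ⇒ M = (3/7, -3/7)
3. E is the midpoint of MW ⇒ E = (3/14, -3/14)
2·[JMV] = 1, 2·[TEG] = -15/8
[JMV]:[TEG] = 1:-15/8 = -8/15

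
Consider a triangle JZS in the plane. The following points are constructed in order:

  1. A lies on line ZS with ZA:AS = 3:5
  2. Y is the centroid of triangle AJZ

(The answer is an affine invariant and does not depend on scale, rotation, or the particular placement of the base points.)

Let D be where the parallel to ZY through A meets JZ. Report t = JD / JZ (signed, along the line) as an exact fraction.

Assign J = (0, 0), Z = (1, 0), S = (0, 1) — the answer is frame-independent, so this choice is without loss of generality.
1. A lies on line ZS with ZA:AS = 3:5 ⇒ A = (5/8, 3/8)
2. Y is the centroid of triangle AJZ ⇒ Y = (13/24, 1/8)
through A parallel to ZY: direction (-11/24, 1/8); meets JZ at D = (2, 0)
D = J + t·(Z−J) with t = 2

t = 2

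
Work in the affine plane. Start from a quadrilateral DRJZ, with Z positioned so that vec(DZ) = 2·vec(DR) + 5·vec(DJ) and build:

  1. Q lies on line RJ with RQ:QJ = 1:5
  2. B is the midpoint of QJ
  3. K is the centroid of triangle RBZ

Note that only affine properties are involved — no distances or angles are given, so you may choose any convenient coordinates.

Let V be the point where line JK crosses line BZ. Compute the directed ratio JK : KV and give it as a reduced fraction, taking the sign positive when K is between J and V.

Assign D = (0, 0), R = (1, 0), J = (0, 1), Z = (2, 5) — the answer is frame-independent, so this choice is without loss of generality.
1. Q lies on line RJ with RQ:QJ = 1:5 ⇒ Q = (5/6, 1/6)
2. B is the midpoint of QJ ⇒ B = (5/12, 7/12)
3. K is the centroid of triangle RBZ ⇒ K = (41/36, 67/36)
line JK meets BZ at V = (205/264, 419/264)
K = J + t·(V−J) with t = 22/15, so JK:KV = 22/15:-7/15

JK:KV = -22/7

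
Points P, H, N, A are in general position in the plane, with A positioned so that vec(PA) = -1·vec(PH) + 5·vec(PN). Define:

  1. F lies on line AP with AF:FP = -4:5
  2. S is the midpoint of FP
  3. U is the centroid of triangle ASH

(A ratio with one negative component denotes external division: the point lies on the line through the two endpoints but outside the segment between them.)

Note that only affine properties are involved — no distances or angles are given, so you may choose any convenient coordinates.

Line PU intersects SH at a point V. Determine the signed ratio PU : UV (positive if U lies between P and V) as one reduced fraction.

Work in coordinates with P = (0, 0), H = (1, 0), N = (0, 1), A = (-1, 5).
1. F lies on line AP with AF:FP = -4:5 ⇒ F = (-5, 25)
2. S is the midpoint of FP ⇒ S = (-5/2, 25/2)
3. U is the centroid of triangle ASH ⇒ U = (-5/6, 35/6)
line PU meets SH at V = (-25/24, 175/24)
U = P + t·(V−P) with t = 4/5, so PU:UV = 4/5:1/5

PU:UV = 4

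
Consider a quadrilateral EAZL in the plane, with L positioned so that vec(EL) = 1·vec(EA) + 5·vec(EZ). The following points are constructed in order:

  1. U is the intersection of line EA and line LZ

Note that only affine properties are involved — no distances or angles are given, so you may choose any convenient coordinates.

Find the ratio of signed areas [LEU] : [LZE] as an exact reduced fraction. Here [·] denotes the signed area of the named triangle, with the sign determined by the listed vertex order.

[LEU]:[LZE] = -5/4

Set E = (0, 0), A = (1, 0), Z = (0, 1), L = (1, 5); any affine frame gives the same invariant.
1. U is the intersection of line EA and line LZ ⇒ U = (-1/4, 0)
2·[LEU] = -5/4, 2·[LZE] = 1
[LEU]:[LZE] = -5/4:1 = -5/4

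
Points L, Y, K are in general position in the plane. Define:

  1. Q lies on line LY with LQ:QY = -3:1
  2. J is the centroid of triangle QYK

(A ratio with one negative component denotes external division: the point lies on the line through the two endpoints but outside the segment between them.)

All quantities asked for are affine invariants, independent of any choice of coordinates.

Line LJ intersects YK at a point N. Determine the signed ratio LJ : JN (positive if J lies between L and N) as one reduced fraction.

Work in coordinates with L = (0, 0), Y = (1, 0), K = (0, 1).
1. Q lies on line LY with LQ:QY = -3:1 ⇒ Q = (3/2, 0)
2. J is the centroid of triangle QYK ⇒ J = (5/6, 1/3)
line LJ meets YK at N = (5/7, 2/7)
J = L + t·(N−L) with t = 7/6, so LJ:JN = 7/6:-1/6

LJ:JN = -7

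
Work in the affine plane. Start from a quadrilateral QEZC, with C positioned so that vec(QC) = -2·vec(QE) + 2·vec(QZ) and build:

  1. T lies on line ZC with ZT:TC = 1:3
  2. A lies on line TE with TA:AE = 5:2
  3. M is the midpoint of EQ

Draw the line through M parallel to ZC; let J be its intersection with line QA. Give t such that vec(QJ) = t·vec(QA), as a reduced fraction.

Work in coordinates with Q = (0, 0), E = (1, 0), Z = (0, 1), C = (-2, 2).
1. T lies on line ZC with ZT:TC = 1:3 ⇒ T = (-1/2, 5/4)
2. A lies on line TE with TA:AE = 5:2 ⇒ A = (4/7, 5/14)
3. M is the midpoint of EQ ⇒ M = (1/2, 0)
through M parallel to ZC: direction (-2, 1); meets QA at J = (2/9, 5/36)
J = Q + t·(A−Q) with t = 7/18

t = 7/18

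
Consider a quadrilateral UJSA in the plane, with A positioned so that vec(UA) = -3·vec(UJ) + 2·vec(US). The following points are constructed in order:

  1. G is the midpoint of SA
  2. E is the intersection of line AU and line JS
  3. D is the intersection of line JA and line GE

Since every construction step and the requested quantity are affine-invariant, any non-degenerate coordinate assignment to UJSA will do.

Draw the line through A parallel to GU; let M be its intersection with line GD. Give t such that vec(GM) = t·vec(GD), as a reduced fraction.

t = -5

Assign U = (0, 0), J = (1, 0), S = (0, 1), A = (-3, 2) — the answer is frame-independent, so this choice is without loss of generality.
1. G is the midpoint of SA ⇒ G = (-3/2, 3/2)
2. E is the intersection of line AU and line JS ⇒ E = (3, -2)
3. D is the intersection of line JA and line GE ⇒ D = (-3/5, 4/5)
through A parallel to GU: direction (3/2, -3/2); meets GD at M = (-6, 5)
M = G + t·(D−G) with t = -5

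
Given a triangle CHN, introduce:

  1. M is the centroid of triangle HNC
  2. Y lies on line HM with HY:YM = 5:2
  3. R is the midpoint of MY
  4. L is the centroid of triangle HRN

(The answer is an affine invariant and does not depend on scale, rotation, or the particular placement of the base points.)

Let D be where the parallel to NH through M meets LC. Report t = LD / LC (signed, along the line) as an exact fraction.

t = 5/19

Work in coordinates with C = (0, 0), H = (1, 0), N = (0, 1).
1. M is the centroid of triangle HNC ⇒ M = (1/3, 1/3)
2. Y lies on line HM with HY:YM = 5:2 ⇒ Y = (11/21, 5/21)
3. R is the midpoint of MY ⇒ R = (3/7, 2/7)
4. L is the centroid of triangle HRN ⇒ L = (10/21, 3/7)
through M parallel to NH: direction (1, -1); meets LC at D = (20/57, 6/19)
D = L + t·(C−L) with t = 5/19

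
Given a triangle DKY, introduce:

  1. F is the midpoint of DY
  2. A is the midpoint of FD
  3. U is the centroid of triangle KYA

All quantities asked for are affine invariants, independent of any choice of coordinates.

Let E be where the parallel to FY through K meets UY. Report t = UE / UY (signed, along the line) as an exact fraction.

Assign D = (0, 0), K = (1, 0), Y = (0, 1) — the answer is frame-independent, so this choice is without loss of generality.
1. F is the midpoint of DY ⇒ F = (0, 1/2)
2. A is the midpoint of FD ⇒ A = (0, 1/4)
3. U is the centroid of triangle KYA ⇒ U = (1/3, 5/12)
through K parallel to FY: direction (0, 1/2); meets UY at E = (1, -3/4)
E = U + t·(Y−U) with t = -2

t = -2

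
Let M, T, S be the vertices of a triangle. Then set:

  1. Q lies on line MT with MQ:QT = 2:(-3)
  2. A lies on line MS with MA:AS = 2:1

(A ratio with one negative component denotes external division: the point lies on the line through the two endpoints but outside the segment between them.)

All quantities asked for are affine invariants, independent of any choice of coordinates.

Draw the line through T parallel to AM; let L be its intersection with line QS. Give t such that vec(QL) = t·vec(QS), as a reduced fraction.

t = 3/2

Choose coordinates M = (0, 0), T = (1, 0), S = (0, 1).
1. Q lies on line MT with MQ:QT = 2:(-3) ⇒ Q = (-2, 0)
2. A lies on line MS with MA:AS = 2:1 ⇒ A = (0, 2/3)
through T parallel to AM: direction (0, -2/3); meets QS at L = (1, 3/2)
L = Q + t·(S−Q) with t = 3/2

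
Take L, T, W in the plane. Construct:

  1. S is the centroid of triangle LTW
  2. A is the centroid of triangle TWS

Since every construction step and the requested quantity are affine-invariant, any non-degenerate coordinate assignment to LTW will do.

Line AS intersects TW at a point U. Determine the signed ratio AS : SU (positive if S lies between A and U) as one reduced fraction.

Set L = (0, 0), T = (1, 0), W = (0, 1); any affine frame gives the same invariant.
1. S is the centroid of triangle LTW ⇒ S = (1/3, 1/3)
2. A is the centroid of triangle TWS ⇒ A = (4/9, 4/9)
line AS meets TW at U = (1/2, 1/2)
S = A + t·(U−A) with t = -2, so AS:SU = -2:3

AS:SU = -2/3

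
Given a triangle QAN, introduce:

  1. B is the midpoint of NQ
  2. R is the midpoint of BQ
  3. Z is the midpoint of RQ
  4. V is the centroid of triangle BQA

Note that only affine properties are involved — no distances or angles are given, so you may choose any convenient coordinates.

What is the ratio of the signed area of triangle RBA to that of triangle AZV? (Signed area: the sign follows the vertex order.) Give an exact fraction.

Assign Q = (0, 0), A = (1, 0), N = (0, 1) — the answer is frame-independent, so this choice is without loss of generality.
1. B is the midpoint of NQ ⇒ B = (0, 1/2)
2. R is the midpoint of BQ ⇒ R = (0, 1/4)
3. Z is the midpoint of RQ ⇒ Z = (0, 1/8)
4. V is the centroid of triangle BQA ⇒ V = (1/3, 1/6)
2·[RBA] = -1/4, 2·[AZV] = -1/12
[RBA]:[AZV] = -1/4:-1/12 = 3

[RBA]:[AZV] = 3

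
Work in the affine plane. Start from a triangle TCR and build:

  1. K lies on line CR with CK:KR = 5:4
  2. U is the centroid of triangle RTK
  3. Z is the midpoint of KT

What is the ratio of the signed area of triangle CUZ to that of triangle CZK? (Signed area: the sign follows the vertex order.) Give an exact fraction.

Set T = (0, 0), C = (1, 0), R = (0, 1); any affine frame gives the same invariant.
1. K lies on line CR with CK:KR = 5:4 ⇒ K = (4/9, 5/9)
2. U is the centroid of triangle RTK ⇒ U = (4/27, 14/27)
3. Z is the midpoint of KT ⇒ Z = (2/9, 5/18)
2·[CUZ] = 1/6, 2·[CZK] = -5/18
[CUZ]:[CZK] = 1/6:-5/18 = -3/5

[CUZ]:[CZK] = -3/5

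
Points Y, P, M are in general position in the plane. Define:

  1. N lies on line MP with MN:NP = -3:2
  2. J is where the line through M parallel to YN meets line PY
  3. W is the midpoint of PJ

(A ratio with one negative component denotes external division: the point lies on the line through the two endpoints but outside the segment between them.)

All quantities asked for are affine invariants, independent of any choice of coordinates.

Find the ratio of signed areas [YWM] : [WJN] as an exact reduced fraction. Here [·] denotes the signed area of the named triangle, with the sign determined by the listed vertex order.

Assign Y = (0, 0), P = (1, 0), M = (0, 1) — the answer is frame-independent, so this choice is without loss of generality.
1. N lies on line MP with MN:NP = -3:2 ⇒ N = (3, -2)
2. J is where the line through M parallel to YN meets line PY ⇒ J = (3/2, 0)
3. W is the midpoint of PJ ⇒ W = (5/4, 0)
2·[YWM] = 5/4, 2·[WJN] = -1/2
[YWM]:[WJN] = 5/4:-1/2 = -5/2

[YWM]:[WJN] = -5/2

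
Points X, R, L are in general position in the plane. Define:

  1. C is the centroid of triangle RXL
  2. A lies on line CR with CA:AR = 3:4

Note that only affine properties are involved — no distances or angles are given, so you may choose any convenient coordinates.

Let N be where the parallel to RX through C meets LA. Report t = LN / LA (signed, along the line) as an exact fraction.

t = 14/17

Work in coordinates with X = (0, 0), R = (1, 0), L = (0, 1).
1. C is the centroid of triangle RXL ⇒ C = (1/3, 1/3)
2. A lies on line CR with CA:AR = 3:4 ⇒ A = (13/21, 4/21)
through C parallel to RX: direction (-1, 0); meets LA at N = (26/51, 1/3)
N = L + t·(A−L) with t = 14/17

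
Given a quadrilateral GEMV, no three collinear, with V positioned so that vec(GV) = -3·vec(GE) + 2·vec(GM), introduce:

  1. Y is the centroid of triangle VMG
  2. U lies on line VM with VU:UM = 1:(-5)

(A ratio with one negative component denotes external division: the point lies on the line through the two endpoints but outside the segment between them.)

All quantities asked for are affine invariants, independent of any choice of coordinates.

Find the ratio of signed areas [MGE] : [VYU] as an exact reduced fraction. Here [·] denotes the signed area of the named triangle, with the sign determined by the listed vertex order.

[MGE]:[VYU] = -4

Assign G = (0, 0), E = (1, 0), M = (0, 1), V = (-3, 2) — the answer is frame-independent, so this choice is without loss of generality.
1. Y is the centroid of triangle VMG ⇒ Y = (-1, 1)
2. U lies on line VM with VU:UM = 1:(-5) ⇒ U = (-15/4, 9/4)
2·[MGE] = 1, 2·[VYU] = -1/4
[MGE]:[VYU] = 1:-1/4 = -4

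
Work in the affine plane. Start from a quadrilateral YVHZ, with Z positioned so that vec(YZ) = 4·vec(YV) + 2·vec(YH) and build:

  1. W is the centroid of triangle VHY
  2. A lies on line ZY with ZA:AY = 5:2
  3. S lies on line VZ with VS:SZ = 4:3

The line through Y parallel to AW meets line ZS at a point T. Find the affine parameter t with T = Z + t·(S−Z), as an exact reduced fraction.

Assign Y = (0, 0), V = (1, 0), H = (0, 1), Z = (4, 2) — the answer is frame-independent, so this choice is without loss of generality.
1. W is the centroid of triangle VHY ⇒ W = (1/3, 1/3)
2. A lies on line ZY with ZA:AY = 5:2 ⇒ A = (8/7, 4/7)
3. S lies on line VZ with VS:SZ = 4:3 ⇒ S = (19/7, 8/7)
through Y parallel to AW: direction (-17/21, -5/21); meets ZS at T = (34/19, 10/19)
T = Z + t·(S−Z) with t = 98/57

t = 98/57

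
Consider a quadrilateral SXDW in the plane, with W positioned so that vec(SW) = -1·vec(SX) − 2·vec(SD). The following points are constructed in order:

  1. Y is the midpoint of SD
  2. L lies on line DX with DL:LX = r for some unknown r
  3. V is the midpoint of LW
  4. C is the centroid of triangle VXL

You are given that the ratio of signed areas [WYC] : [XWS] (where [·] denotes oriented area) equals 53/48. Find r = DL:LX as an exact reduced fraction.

Set S = (0, 0), X = (1, 0), D = (0, 1), W = (-1, -2); any affine frame gives the same invariant.
1. Y is the midpoint of SD ⇒ Y = (0, 1/2)
2. With DL:LX = r, write λ = r/(r+1) so L = D + λ·(X−D); L is affine-linear in λ
3. V is the midpoint of LW ⇒ V is an affine combination of earlier points and hence also affine-linear in λ
4. C is the centroid of triangle VXL ⇒ C is an affine combination of earlier points and hence also affine-linear in λ
Every point depending on L is an affine combination of L and λ-independent points, so each such coordinate is linear in λ; the λ² term in each signed area is a multiple of (X−D)×(X−D) = 0, so 2·[WYC] and 2·[XWS] are each linear in λ. Evaluating at λ=0 and λ=1:
  2·[WYC] = -7/4·λ − 3/4,   2·[XWS] = -2
So [WYC]:[XWS] = (-7/4·λ − 3/4) / (-2). Setting this equal to 53/48:
  -7/4·λ − 3/4 = 53/48·(-2)  ⇒  λ = 5/6
Then r = λ/(1−λ) = (5/6)/(1/6) = 5. Check: with r = 5, L = (5/6, 1/6) and [WYC]:[XWS] = 53/48 as required.

r = 5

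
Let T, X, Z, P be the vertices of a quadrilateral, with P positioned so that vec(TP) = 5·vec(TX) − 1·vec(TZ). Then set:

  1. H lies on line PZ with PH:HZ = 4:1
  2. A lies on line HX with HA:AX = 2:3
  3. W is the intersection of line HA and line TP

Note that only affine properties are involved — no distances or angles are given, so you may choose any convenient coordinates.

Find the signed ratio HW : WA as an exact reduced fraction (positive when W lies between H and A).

HW:WA = -10/7

Choose coordinates T = (0, 0), X = (1, 0), Z = (0, 1), P = (5, -1).
1. H lies on line PZ with PH:HZ = 4:1 ⇒ H = (1, 3/5)
2. A lies on line HX with HA:AX = 2:3 ⇒ A = (1, 9/25)
3. W is the intersection of line HA and line TP ⇒ W = (1, -1/5)
W = H + t·(A−H) with t = 10/3, so HW:WA = t:(1−t) = 10/3:-7/3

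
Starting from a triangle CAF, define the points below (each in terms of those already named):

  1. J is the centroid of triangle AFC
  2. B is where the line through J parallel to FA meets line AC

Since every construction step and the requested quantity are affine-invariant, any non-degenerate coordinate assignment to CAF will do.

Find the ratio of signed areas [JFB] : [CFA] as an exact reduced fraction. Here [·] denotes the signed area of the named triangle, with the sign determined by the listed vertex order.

Choose coordinates C = (0, 0), A = (1, 0), F = (0, 1).
1. J is the centroid of triangle AFC ⇒ J = (1/3, 1/3)
2. B is where the line through J parallel to FA meets line AC ⇒ B = (2/3, 0)
2·[JFB] = -1/9, 2·[CFA] = -1
[JFB]:[CFA] = -1/9:-1 = 1/9

[JFB]:[CFA] = 1/9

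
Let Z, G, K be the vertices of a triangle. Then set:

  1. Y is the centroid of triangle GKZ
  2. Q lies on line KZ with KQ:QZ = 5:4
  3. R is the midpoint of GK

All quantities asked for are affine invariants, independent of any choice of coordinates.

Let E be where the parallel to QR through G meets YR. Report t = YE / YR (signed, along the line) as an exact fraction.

Work in coordinates with Z = (0, 0), G = (1, 0), K = (0, 1).
1. Y is the centroid of triangle GKZ ⇒ Y = (1/3, 1/3)
2. Q lies on line KZ with KQ:QZ = 5:4 ⇒ Q = (0, 4/9)
3. R is the midpoint of GK ⇒ R = (1/2, 1/2)
through G parallel to QR: direction (1/2, 1/18); meets YR at E = (-1/8, -1/8)
E = Y + t·(R−Y) with t = -11/4

t = -11/4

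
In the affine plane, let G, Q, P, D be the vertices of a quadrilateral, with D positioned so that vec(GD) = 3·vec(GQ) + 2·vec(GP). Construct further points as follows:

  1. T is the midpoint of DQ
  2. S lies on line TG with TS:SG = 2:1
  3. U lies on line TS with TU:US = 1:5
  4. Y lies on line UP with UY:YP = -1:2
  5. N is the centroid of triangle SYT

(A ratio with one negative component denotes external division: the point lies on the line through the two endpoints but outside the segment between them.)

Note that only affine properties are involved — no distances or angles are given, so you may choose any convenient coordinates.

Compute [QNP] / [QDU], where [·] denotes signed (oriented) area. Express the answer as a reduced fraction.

Choose coordinates G = (0, 0), Q = (1, 0), P = (0, 1), D = (3, 2).
1. T is the midpoint of DQ ⇒ T = (2, 1)
2. S lies on line TG with TS:SG = 2:1 ⇒ S = (2/3, 1/3)
3. U lies on line TS with TU:US = 1:5 ⇒ U = (16/9, 8/9)
4. Y lies on line UP with UY:YP = -1:2 ⇒ Y = (32/9, 7/9)
5. N is the centroid of triangle SYT ⇒ N = (56/27, 19/27)
2·[QNP] = 16/9, 2·[QDU] = 2/9
[QNP]:[QDU] = 16/9:2/9 = 8

[QNP]:[QDU] = 8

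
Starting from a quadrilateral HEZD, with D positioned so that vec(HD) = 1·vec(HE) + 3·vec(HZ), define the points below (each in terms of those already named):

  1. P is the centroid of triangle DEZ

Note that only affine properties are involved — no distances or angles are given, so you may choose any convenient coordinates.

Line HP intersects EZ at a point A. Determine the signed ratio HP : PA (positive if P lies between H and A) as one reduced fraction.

Choose coordinates H = (0, 0), E = (1, 0), Z = (0, 1), D = (1, 3).
1. P is the centroid of triangle DEZ ⇒ P = (2/3, 4/3)
line HP meets EZ at A = (1/3, 2/3)
P = H + t·(A−H) with t = 2, so HP:PA = 2:-1

HP:PA = -2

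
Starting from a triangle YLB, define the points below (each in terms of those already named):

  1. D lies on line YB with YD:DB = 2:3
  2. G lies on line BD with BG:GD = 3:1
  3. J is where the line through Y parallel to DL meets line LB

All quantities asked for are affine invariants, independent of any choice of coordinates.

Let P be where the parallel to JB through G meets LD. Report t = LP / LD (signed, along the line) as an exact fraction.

Work in coordinates with Y = (0, 0), L = (1, 0), B = (0, 1).
1. D lies on line YB with YD:DB = 2:3 ⇒ D = (0, 2/5)
2. G lies on line BD with BG:GD = 3:1 ⇒ G = (0, 11/20)
3. J is where the line through Y parallel to DL meets line LB ⇒ J = (5/3, -2/3)
through G parallel to JB: direction (-5/3, 5/3); meets LD at P = (1/4, 3/10)
P = L + t·(D−L) with t = 3/4

t = 3/4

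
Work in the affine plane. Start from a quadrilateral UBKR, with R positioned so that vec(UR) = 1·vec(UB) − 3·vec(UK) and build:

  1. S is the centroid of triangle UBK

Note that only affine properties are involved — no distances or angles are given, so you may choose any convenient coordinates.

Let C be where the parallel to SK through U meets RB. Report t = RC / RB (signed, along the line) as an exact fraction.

Set U = (0, 0), B = (1, 0), K = (0, 1), R = (1, -3); any affine frame gives the same invariant.
1. S is the centroid of triangle UBK ⇒ S = (1/3, 1/3)
through U parallel to SK: direction (-1/3, 2/3); meets RB at C = (1, -2)
C = R + t·(B−R) with t = 1/3

t = 1/3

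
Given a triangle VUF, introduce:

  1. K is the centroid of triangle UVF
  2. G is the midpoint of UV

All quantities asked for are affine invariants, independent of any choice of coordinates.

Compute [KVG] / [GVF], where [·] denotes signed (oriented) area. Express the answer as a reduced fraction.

Set V = (0, 0), U = (1, 0), F = (0, 1); any affine frame gives the same invariant.
1. K is the centroid of triangle UVF ⇒ K = (1/3, 1/3)
2. G is the midpoint of UV ⇒ G = (1/2, 0)
2·[KVG] = 1/6, 2·[GVF] = -1/2
[KVG]:[GVF] = 1/6:-1/2 = -1/3

[KVG]:[GVF] = -1/3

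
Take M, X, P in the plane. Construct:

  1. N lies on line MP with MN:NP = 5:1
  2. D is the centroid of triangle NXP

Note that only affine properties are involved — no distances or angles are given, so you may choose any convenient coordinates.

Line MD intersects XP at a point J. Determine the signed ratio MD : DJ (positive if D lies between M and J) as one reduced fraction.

Assign M = (0, 0), X = (1, 0), P = (0, 1) — the answer is frame-independent, so this choice is without loss of generality.
1. N lies on line MP with MN:NP = 5:1 ⇒ N = (0, 5/6)
2. D is the centroid of triangle NXP ⇒ D = (1/3, 11/18)
line MD meets XP at J = (6/17, 11/17)
D = M + t·(J−M) with t = 17/18, so MD:DJ = 17/18:1/18

MD:DJ = 17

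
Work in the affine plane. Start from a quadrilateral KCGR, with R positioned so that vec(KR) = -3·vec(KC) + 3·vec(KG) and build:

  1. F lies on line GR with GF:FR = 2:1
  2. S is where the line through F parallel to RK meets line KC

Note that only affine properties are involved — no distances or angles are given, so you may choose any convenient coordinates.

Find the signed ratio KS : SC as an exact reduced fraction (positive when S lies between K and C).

Choose coordinates K = (0, 0), C = (1, 0), G = (0, 1), R = (-3, 3).
1. F lies on line GR with GF:FR = 2:1 ⇒ F = (-2, 7/3)
2. S is where the line through F parallel to RK meets line KC ⇒ S = (1/3, 0)
S = K + t·(C−K) with t = 1/3, so KS:SC = t:(1−t) = 1/3:2/3

KS:SC = 1/2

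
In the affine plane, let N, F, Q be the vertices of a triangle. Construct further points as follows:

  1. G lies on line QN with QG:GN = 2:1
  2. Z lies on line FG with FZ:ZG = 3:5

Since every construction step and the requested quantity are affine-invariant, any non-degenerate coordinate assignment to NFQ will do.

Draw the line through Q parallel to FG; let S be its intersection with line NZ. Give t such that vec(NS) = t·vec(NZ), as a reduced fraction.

t = 3

Work in coordinates with N = (0, 0), F = (1, 0), Q = (0, 1).
1. G lies on line QN with QG:GN = 2:1 ⇒ G = (0, 1/3)
2. Z lies on line FG with FZ:ZG = 3:5 ⇒ Z = (5/8, 1/8)
through Q parallel to FG: direction (-1, 1/3); meets NZ at S = (15/8, 3/8)
S = N + t·(Z−N) with t = 3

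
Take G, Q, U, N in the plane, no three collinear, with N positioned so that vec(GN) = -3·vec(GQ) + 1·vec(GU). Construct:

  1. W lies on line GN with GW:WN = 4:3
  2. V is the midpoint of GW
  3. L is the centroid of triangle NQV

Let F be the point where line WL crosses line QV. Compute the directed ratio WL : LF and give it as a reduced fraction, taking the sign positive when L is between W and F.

Choose coordinates G = (0, 0), Q = (1, 0), U = (0, 1), N = (-3, 1).
1. W lies on line GN with GW:WN = 4:3 ⇒ W = (-12/7, 4/7)
2. V is the midpoint of GW ⇒ V = (-6/7, 2/7)
3. L is the centroid of triangle NQV ⇒ L = (-20/21, 3/7)
line WL meets QV at F = (20/7, -2/7)
L = W + t·(F−W) with t = 1/6, so WL:LF = 1/6:5/6

WL:LF = 1/5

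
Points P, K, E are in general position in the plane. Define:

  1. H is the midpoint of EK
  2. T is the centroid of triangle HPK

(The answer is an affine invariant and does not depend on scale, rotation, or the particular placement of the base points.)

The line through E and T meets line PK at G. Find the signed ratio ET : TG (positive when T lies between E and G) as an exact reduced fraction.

ET:TG = 5

Assign P = (0, 0), K = (1, 0), E = (0, 1) — the answer is frame-independent, so this choice is without loss of generality.
1. H is the midpoint of EK ⇒ H = (1/2, 1/2)
2. T is the centroid of triangle HPK ⇒ T = (1/2, 1/6)
line ET meets PK at G = (3/5, 0)
T = E + t·(G−E) with t = 5/6, so ET:TG = 5/6:1/6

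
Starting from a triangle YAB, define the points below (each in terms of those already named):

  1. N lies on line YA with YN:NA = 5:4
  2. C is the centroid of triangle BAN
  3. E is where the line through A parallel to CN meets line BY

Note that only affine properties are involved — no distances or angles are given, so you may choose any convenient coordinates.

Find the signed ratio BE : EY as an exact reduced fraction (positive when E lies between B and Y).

Work in coordinates with Y = (0, 0), A = (1, 0), B = (0, 1).
1. N lies on line YA with YN:NA = 5:4 ⇒ N = (5/9, 0)
2. C is the centroid of triangle BAN ⇒ C = (14/27, 1/3)
3. E is where the line through A parallel to CN meets line BY ⇒ E = (0, 9)
E = B + t·(Y−B) with t = -8, so BE:EY = t:(1−t) = -8:9

BE:EY = -8/9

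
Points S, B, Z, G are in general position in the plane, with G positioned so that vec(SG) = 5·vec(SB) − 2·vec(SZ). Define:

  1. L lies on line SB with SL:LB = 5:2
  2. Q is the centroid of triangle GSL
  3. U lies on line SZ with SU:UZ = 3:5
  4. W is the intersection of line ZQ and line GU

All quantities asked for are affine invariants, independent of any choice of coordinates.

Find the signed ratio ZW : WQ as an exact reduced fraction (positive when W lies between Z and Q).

ZW:WQ = 105/23

Work in coordinates with S = (0, 0), B = (1, 0), Z = (0, 1), G = (5, -2).
1. L lies on line SB with SL:LB = 5:2 ⇒ L = (5/7, 0)
2. Q is the centroid of triangle GSL ⇒ Q = (40/21, -2/3)
3. U lies on line SZ with SU:UZ = 3:5 ⇒ U = (0, 3/8)
4. W is the intersection of line ZQ and line GU ⇒ W = (25/16, -47/128)
W = Z + t·(Q−Z) with t = 105/128, so ZW:WQ = t:(1−t) = 105/128:23/128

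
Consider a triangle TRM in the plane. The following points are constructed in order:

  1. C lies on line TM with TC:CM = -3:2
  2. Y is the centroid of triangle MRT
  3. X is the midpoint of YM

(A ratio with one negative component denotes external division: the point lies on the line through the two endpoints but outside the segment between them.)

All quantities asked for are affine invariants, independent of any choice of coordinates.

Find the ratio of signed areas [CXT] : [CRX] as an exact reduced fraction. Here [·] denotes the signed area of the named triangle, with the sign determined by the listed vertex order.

[CXT]:[CRX] = 3/11

Work in coordinates with T = (0, 0), R = (1, 0), M = (0, 1).
1. C lies on line TM with TC:CM = -3:2 ⇒ C = (0, 3)
2. Y is the centroid of triangle MRT ⇒ Y = (1/3, 1/3)
3. X is the midpoint of YM ⇒ X = (1/6, 2/3)
2·[CXT] = -1/2, 2·[CRX] = -11/6
[CXT]:[CRX] = -1/2:-11/6 = 3/11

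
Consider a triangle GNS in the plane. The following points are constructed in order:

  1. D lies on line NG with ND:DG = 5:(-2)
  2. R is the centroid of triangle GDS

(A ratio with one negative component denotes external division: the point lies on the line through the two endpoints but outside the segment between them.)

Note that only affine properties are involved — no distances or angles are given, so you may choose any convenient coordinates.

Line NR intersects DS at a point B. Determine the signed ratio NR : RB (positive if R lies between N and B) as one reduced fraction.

Work in coordinates with G = (0, 0), N = (1, 0), S = (0, 1).
1. D lies on line NG with ND:DG = 5:(-2) ⇒ D = (-2/3, 0)
2. R is the centroid of triangle GDS ⇒ R = (-2/9, 1/3)
line NR meets DS at B = (-16/39, 5/13)
R = N + t·(B−N) with t = 13/15, so NR:RB = 13/15:2/15

NR:RB = 13/2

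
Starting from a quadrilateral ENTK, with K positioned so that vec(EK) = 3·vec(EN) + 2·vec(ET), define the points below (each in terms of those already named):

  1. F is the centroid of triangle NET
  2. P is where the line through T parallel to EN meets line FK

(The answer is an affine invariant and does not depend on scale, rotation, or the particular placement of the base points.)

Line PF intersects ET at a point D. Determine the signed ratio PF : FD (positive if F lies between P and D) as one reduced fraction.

PF:FD = 16/5

Work in coordinates with E = (0, 0), N = (1, 0), T = (0, 1), K = (3, 2).
1. F is the centroid of triangle NET ⇒ F = (1/3, 1/3)
2. P is where the line through T parallel to EN meets line FK ⇒ P = (7/5, 1)
line PF meets ET at D = (0, 1/8)
F = P + t·(D−P) with t = 16/21, so PF:FD = 16/21:5/21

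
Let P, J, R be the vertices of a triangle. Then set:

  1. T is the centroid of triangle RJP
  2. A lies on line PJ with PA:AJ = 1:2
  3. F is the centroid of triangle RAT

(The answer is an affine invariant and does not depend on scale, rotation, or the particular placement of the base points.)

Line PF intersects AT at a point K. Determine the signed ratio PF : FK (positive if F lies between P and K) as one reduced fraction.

PF:FK = 2

Choose coordinates P = (0, 0), J = (1, 0), R = (0, 1).
1. T is the centroid of triangle RJP ⇒ T = (1/3, 1/3)
2. A lies on line PJ with PA:AJ = 1:2 ⇒ A = (1/3, 0)
3. F is the centroid of triangle RAT ⇒ F = (2/9, 4/9)
line PF meets AT at K = (1/3, 2/3)
F = P + t·(K−P) with t = 2/3, so PF:FK = 2/3:1/3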